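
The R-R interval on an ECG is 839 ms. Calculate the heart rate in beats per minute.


HR = 60 / RR_interval(s)
RR = 839 ms = 0.839 s
HR = 60 / 0.839 = 71.51 bpm


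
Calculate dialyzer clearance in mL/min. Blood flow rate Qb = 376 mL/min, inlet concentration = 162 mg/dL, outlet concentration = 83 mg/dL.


K = Qb * (Cb_in - Cb_out) / Cb_in
K = 376 * (162 - 83) / 162
K = 183.4 mL/min


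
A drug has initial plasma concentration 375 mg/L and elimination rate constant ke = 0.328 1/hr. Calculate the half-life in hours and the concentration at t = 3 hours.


t_half = ln(2) / ke = 0.693147 / 0.328 = 2.113 hr
C(t) = C0 * exp(-ke*t) = 375 * exp(-0.328*3)
C(3) = 140.2 mg/L


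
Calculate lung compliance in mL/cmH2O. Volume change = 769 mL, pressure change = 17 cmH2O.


C = dV / dP
C = 769 / 17
C = 45.24 mL/cmH2O


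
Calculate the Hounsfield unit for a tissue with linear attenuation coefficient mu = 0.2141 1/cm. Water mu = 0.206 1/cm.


HU = ((mu_tissue - mu_water) / mu_water) * 1000
HU = ((0.2141 - 0.206) / 0.206) * 1000
HU = 39.32


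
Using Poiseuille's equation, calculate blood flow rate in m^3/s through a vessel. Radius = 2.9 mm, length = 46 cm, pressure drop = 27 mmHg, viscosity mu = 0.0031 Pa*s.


Q = pi*r^4*dP / (8*mu*L)
r = 0.0029 m, L = 0.46 m
dP = 27 mmHg = 3599.694 Pa
Q = 7.0113e-05 m^3/s


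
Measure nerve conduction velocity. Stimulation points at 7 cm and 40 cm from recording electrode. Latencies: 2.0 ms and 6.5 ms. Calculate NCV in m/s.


Distance = (40 - 7) / 100 = 0.33 m
dt = (6.5 - 2.0) / 1000 = 0.0045 s
NCV = dist / dt = 73.33 m/s


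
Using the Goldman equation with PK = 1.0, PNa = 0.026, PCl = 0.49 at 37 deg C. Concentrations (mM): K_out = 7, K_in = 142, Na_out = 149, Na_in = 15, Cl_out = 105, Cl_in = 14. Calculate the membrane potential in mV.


Vm = (RT/F)*ln((PK*Ko + PNa*Nao + PCl*Cli)/(PK*Ki + PNa*Nai + PCl*Clo))
Numer = 17.734, Denom = 193.84
Vm = -63.91 mV


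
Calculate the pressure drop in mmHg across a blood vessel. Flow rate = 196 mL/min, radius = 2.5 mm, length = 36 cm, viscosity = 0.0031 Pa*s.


dP = 8*mu*L*Q / (pi*r^4)
Q = 196 mL/min = 3.26667e-06 m^3/s
dP = 237.656 Pa = 237.656 / 133.322 mmHg = 1.783 mmHg


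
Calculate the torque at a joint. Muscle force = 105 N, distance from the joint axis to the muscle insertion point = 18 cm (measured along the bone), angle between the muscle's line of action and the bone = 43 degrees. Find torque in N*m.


Torque = F * d * sin(theta)   (moment arm = d*sin(theta))
d = 18 cm = 0.18 m
Torque = 105 * 0.18 * sin(43)
Torque = 12.89 N*m


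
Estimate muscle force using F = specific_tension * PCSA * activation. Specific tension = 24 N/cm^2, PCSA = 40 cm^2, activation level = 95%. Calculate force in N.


F = sigma * PCSA * activation
F = 24 * 40 * 0.95
F = 912 N


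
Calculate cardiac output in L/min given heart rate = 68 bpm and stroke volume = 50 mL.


CO = HR * SV
CO = 68 * 50 / 1000
CO = 3.4 L/min


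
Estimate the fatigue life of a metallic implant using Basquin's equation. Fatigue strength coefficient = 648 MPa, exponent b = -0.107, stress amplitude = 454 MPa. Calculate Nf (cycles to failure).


sigma_a = sigma_f' * (2Nf)^b
2Nf = (sigma_a/sigma_f')^(1/b)
2Nf = (454/648)^(1/-0.107)
2Nf = 27.803805
Nf = 13.9


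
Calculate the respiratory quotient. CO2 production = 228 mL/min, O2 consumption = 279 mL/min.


RQ = VCO2 / VO2
RQ = 228 / 279
RQ = 0.8172


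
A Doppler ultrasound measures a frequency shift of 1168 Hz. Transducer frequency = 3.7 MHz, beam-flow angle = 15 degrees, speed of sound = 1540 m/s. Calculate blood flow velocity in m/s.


v = fd * c / (2 * f0 * cos(theta))
v = 1168 * 1540 / (2 * 3.7000e+06 * cos(15))
v = 0.2516 m/s


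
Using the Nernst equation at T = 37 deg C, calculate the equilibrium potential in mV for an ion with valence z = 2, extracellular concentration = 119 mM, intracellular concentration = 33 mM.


E = (RT/(zF)) * ln(C_out/C_in)
T = 37 + 273.15 = 310.15 K
E = (8.314 * 310.15 / (2 * 96485)) * ln(119/33)
E = 17.14 mV


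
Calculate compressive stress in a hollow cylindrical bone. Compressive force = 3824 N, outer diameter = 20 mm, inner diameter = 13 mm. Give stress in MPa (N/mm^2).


A = pi*(r_o^2 - r_i^2)
r_o = 10 mm, r_i = 6.5 mm
A = 181.427 mm^2
sigma = F/A = 3824 / 181.427
sigma = 21.08 MPa


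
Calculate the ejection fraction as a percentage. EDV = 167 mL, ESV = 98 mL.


SV = EDV - ESV = 167 - 98 = 69 mL
EF = SV/EDV * 100 = 69/167 * 100
EF = 41.32%


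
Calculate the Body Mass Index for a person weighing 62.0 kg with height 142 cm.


BMI = weight / height^2
height = 142 cm = 1.42 m
BMI = 62.0 / 1.42^2
BMI = 30.75 kg/m^2


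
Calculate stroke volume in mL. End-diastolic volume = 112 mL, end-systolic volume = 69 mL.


SV = EDV - ESV
SV = 112 - 69
SV = 43 mL


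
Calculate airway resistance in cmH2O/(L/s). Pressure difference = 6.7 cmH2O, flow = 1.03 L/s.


R = dP / flow
R = 6.7 / 1.03
R = 6.505 cmH2O/(L/s)


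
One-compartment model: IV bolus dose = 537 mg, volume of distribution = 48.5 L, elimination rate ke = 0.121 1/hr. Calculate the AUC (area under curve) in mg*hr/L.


C0 = Dose/Vd = 537/48.5 = 11.0722 mg/L
AUC = C0/ke = 11.0722/0.121
AUC = 91.51 mg*hr/L


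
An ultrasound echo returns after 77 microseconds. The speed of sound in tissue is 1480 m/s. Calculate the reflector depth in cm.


depth = c * t / 2
t = 77 us = 7.7000e-05 s
depth = 1480 * 7.7000e-05 / 2
depth = 0.05698 m = 5.698 cm


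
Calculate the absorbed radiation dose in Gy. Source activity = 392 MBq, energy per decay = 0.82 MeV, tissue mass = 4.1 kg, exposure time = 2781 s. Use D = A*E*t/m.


A = 392 MBq = 3.9200e+08 Bq
E = 0.82 MeV = 1.31364e-13 J
D = A*E*t/m = 3.9200e+08*1.31364e-13*2781/4.1
D = 0.03493 Gy


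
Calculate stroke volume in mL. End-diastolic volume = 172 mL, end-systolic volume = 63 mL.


SV = EDV - ESV
SV = 172 - 63
SV = 109 mL


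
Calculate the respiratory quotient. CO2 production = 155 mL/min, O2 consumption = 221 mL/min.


RQ = VCO2 / VO2
RQ = 155 / 221
RQ = 0.7014


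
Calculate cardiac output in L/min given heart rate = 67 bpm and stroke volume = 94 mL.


CO = HR * SV
CO = 67 * 94 / 1000
CO = 6.298 L/min


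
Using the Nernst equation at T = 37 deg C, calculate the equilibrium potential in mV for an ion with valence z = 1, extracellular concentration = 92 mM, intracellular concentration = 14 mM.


E = (RT/(zF)) * ln(C_out/C_in)
T = 37 + 273.15 = 310.15 K
E = (8.314 * 310.15 / (1 * 96485)) * ln(92/14)
E = 50.32 mV


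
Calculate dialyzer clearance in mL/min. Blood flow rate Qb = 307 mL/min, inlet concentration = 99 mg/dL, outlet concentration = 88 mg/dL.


K = Qb * (Cb_in - Cb_out) / Cb_in
K = 307 * (99 - 88) / 99
K = 34.11 mL/min


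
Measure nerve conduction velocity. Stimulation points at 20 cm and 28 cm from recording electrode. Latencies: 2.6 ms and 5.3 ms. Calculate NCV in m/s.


Distance = (28 - 20) / 100 = 0.08 m
dt = (5.3 - 2.6) / 1000 = 0.0027 s
NCV = dist / dt = 29.63 m/s


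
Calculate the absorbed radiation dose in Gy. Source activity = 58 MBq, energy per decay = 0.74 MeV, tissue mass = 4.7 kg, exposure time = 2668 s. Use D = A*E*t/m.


A = 58 MBq = 5.8000e+07 Bq
E = 0.74 MeV = 1.18548e-13 J
D = A*E*t/m = 5.8000e+07*1.18548e-13*2668/4.7
D = 0.003903 Gy


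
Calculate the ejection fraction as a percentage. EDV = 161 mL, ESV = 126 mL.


SV = EDV - ESV = 161 - 126 = 35 mL
EF = SV/EDV * 100 = 35/161 * 100
EF = 21.74%


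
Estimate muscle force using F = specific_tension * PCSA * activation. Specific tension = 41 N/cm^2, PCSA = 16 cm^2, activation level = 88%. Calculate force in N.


F = sigma * PCSA * activation
F = 41 * 16 * 0.88
F = 577.3 N


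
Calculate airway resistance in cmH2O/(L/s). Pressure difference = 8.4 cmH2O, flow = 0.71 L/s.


R = dP / flow
R = 8.4 / 0.71
R = 11.83 cmH2O/(L/s)


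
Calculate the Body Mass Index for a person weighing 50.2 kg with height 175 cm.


BMI = weight / height^2
height = 175 cm = 1.75 m
BMI = 50.2 / 1.75^2
BMI = 16.39 kg/m^2


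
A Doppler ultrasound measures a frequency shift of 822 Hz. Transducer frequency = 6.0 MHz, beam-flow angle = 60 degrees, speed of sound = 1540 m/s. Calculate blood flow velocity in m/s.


v = fd * c / (2 * f0 * cos(theta))
v = 822 * 1540 / (2 * 6.0000e+06 * cos(60))
v = 0.211 m/s


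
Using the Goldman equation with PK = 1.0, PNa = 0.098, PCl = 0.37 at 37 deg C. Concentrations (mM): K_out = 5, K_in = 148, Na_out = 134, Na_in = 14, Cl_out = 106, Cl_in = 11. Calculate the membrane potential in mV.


Vm = (RT/F)*ln((PK*Ko + PNa*Nao + PCl*Cli)/(PK*Ki + PNa*Nai + PCl*Clo))
Numer = 22.202, Denom = 188.592
Vm = -57.18 mV


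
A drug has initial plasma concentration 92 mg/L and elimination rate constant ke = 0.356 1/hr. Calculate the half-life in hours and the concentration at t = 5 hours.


t_half = ln(2) / ke = 0.693147 / 0.356 = 1.947 hr
C(t) = C0 * exp(-ke*t) = 92 * exp(-0.356*5)
C(5) = 15.51 mg/L


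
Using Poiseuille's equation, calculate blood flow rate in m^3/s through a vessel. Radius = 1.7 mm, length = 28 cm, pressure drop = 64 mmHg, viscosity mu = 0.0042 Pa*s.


Q = pi*r^4*dP / (8*mu*L)
r = 0.0017 m, L = 0.28 m
dP = 64 mmHg = 8532.608 Pa
Q = 2.3797e-05 m^3/s


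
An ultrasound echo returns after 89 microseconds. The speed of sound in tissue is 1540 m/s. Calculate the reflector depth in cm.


depth = c * t / 2
t = 89 us = 8.9000e-05 s
depth = 1540 * 8.9000e-05 / 2
depth = 0.06853 m = 6.853 cm


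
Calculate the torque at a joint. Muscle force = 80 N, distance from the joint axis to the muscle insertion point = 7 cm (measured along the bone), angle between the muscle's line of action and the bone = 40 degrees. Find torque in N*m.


Torque = F * d * sin(theta)   (moment arm = d*sin(theta))
d = 7 cm = 0.07 m
Torque = 80 * 0.07 * sin(40)
Torque = 3.6 N*m


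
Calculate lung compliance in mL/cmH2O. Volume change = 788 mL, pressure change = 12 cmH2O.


C = dV / dP
C = 788 / 12
C = 65.67 mL/cmH2O


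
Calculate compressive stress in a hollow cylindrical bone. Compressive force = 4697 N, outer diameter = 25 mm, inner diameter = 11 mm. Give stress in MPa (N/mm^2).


A = pi*(r_o^2 - r_i^2)
r_o = 12.5 mm, r_i = 5.5 mm
A = 395.841 mm^2
sigma = F/A = 4697 / 395.841
sigma = 11.87 MPa


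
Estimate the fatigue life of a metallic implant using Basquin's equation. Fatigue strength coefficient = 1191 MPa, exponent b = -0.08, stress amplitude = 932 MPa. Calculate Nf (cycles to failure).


sigma_a = sigma_f' * (2Nf)^b
2Nf = (sigma_a/sigma_f')^(1/b)
2Nf = (932/1191)^(1/-0.08)
2Nf = 21.438684
Nf = 10.72


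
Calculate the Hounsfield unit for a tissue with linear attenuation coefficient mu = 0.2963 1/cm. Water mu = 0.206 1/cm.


HU = ((mu_tissue - mu_water) / mu_water) * 1000
HU = ((0.2963 - 0.206) / 0.206) * 1000
HU = 438.3


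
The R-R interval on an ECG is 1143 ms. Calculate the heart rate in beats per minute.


HR = 60 / RR_interval(s)
RR = 1143 ms = 1.143 s
HR = 60 / 1.143 = 52.49 bpm


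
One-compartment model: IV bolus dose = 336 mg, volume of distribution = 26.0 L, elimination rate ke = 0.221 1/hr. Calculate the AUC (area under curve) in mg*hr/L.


C0 = Dose/Vd = 336/26.0 = 12.9231 mg/L
AUC = C0/ke = 12.9231/0.221
AUC = 58.48 mg*hr/L


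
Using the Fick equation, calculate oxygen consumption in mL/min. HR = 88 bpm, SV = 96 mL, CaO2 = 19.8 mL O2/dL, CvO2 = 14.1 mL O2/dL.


CO = HR*SV = 88*96/1000 = 8.448 L/min
a-v O2 diff = 19.8 - 14.1 = 5.7 mL/dL
VO2 = CO * (CaO2-CvO2) * 10 dL/L
VO2 = 8.448 * 5.7 * 10
VO2 = 481.5 mL/min


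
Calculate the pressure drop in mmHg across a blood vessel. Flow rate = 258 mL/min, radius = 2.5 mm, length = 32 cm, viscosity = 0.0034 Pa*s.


dP = 8*mu*L*Q / (pi*r^4)
Q = 258 mL/min = 4.3e-06 m^3/s
dP = 304.984 Pa = 304.984 / 133.322 mmHg = 2.288 mmHg


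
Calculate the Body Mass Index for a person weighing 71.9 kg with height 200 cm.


BMI = weight / height^2
height = 200 cm = 2 m
BMI = 71.9 / 2^2
BMI = 17.98 kg/m^2


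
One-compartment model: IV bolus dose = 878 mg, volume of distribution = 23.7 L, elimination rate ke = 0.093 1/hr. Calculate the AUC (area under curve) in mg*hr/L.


C0 = Dose/Vd = 878/23.7 = 37.0464 mg/L
AUC = C0/ke = 37.0464/0.093
AUC = 398.3 mg*hr/L


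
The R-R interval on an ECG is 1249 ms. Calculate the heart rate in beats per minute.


HR = 60 / RR_interval(s)
RR = 1249 ms = 1.249 s
HR = 60 / 1.249 = 48.04 bpm


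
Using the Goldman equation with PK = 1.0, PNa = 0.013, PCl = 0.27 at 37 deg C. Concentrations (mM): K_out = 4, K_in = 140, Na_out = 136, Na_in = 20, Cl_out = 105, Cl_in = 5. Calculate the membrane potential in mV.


Vm = (RT/F)*ln((PK*Ko + PNa*Nao + PCl*Cli)/(PK*Ki + PNa*Nai + PCl*Clo))
Numer = 7.118, Denom = 168.61
Vm = -84.58 mV


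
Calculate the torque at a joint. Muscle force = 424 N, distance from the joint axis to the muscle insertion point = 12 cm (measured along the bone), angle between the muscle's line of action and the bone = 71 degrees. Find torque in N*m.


Torque = F * d * sin(theta)   (moment arm = d*sin(theta))
d = 12 cm = 0.12 m
Torque = 424 * 0.12 * sin(71)
Torque = 48.11 N*m


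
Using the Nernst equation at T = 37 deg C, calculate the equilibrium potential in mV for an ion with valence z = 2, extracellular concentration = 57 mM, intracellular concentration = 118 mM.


E = (RT/(zF)) * ln(C_out/C_in)
T = 37 + 273.15 = 310.15 K
E = (8.314 * 310.15 / (2 * 96485)) * ln(57/118)
E = -9.723 mV


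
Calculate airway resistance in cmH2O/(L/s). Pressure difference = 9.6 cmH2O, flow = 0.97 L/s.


R = dP / flow
R = 9.6 / 0.97
R = 9.897 cmH2O/(L/s)


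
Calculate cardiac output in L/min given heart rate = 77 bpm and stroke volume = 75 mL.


CO = HR * SV
CO = 77 * 75 / 1000
CO = 5.775 L/min


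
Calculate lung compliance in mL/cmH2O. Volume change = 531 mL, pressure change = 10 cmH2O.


C = dV / dP
C = 531 / 10
C = 53.1 mL/cmH2O


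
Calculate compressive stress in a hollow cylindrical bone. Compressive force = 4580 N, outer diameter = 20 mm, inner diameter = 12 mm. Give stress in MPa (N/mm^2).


A = pi*(r_o^2 - r_i^2)
r_o = 10 mm, r_i = 6 mm
A = 201.062 mm^2
sigma = F/A = 4580 / 201.062
sigma = 22.78 MPa


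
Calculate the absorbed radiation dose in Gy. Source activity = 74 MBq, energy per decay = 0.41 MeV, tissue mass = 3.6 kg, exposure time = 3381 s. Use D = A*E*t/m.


A = 74 MBq = 7.4000e+07 Bq
E = 0.41 MeV = 6.5682e-14 J
D = A*E*t/m = 7.4000e+07*6.5682e-14*3381/3.6
D = 0.004565 Gy


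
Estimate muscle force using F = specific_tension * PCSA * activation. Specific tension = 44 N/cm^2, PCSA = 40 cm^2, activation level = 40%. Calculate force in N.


F = sigma * PCSA * activation
F = 44 * 40 * 0.4
F = 704 N


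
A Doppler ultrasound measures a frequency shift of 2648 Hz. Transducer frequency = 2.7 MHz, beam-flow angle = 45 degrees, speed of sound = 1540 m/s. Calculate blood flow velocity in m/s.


v = fd * c / (2 * f0 * cos(theta))
v = 2648 * 1540 / (2 * 2.7000e+06 * cos(45))
v = 1.068 m/s


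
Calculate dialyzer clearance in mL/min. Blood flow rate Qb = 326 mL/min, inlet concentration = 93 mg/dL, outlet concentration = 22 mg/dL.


K = Qb * (Cb_in - Cb_out) / Cb_in
K = 326 * (93 - 22) / 93
K = 248.9 mL/min


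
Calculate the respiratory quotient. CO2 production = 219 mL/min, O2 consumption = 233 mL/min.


RQ = VCO2 / VO2
RQ = 219 / 233
RQ = 0.9399


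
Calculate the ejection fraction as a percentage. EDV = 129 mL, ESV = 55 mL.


SV = EDV - ESV = 129 - 55 = 74 mL
EF = SV/EDV * 100 = 74/129 * 100
EF = 57.36%


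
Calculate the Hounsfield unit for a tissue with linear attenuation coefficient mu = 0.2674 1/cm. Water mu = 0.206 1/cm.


HU = ((mu_tissue - mu_water) / mu_water) * 1000
HU = ((0.2674 - 0.206) / 0.206) * 1000
HU = 298.1


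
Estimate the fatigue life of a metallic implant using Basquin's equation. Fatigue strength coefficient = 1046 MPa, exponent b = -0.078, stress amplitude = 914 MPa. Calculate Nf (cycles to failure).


sigma_a = sigma_f' * (2Nf)^b
2Nf = (sigma_a/sigma_f')^(1/b)
2Nf = (914/1046)^(1/-0.078)
2Nf = 5.6376227
Nf = 2.819


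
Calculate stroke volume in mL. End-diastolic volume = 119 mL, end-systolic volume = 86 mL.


SV = EDV - ESV
SV = 119 - 86
SV = 33 mL


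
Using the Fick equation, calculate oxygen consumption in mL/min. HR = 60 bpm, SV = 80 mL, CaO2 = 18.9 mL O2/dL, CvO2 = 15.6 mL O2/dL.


CO = HR*SV = 60*80/1000 = 4.8 L/min
a-v O2 diff = 18.9 - 15.6 = 3.3 mL/dL
VO2 = CO * (CaO2-CvO2) * 10 dL/L
VO2 = 4.8 * 3.3 * 10
VO2 = 158.4 mL/min


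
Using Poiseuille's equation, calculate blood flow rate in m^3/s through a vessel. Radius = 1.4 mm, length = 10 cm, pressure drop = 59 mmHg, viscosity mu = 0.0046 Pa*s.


Q = pi*r^4*dP / (8*mu*L)
r = 0.0014 m, L = 0.1 m
dP = 59 mmHg = 7865.998 Pa
Q = 2.5797e-05 m^3/s


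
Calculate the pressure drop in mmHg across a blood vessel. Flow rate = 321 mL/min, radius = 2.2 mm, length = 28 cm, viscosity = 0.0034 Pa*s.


dP = 8*mu*L*Q / (pi*r^4)
Q = 321 mL/min = 5.35e-06 m^3/s
dP = 553.656 Pa = 553.656 / 133.322 mmHg = 4.153 mmHg


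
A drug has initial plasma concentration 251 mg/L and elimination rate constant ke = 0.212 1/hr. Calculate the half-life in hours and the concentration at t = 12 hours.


t_half = ln(2) / ke = 0.693147 / 0.212 = 3.27 hr
C(t) = C0 * exp(-ke*t) = 251 * exp(-0.212*12)
C(12) = 19.72 mg/L


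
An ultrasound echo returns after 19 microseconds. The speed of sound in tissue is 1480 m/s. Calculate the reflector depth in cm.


depth = c * t / 2
t = 19 us = 1.9000e-05 s
depth = 1480 * 1.9000e-05 / 2
depth = 0.01406 m = 1.406 cm


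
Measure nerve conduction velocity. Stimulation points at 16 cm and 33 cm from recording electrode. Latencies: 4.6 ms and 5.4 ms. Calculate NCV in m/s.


Distance = (33 - 16) / 100 = 0.17 m
dt = (5.4 - 4.6) / 1000 = 8.0000e-04 s
NCV = dist / dt = 212.5 m/s


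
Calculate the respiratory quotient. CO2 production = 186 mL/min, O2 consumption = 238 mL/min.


RQ = VCO2 / VO2
RQ = 186 / 238
RQ = 0.7815


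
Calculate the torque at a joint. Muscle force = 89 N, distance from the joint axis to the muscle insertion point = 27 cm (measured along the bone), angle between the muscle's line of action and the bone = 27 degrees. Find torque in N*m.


Torque = F * d * sin(theta)   (moment arm = d*sin(theta))
d = 27 cm = 0.27 m
Torque = 89 * 0.27 * sin(27)
Torque = 10.91 N*m


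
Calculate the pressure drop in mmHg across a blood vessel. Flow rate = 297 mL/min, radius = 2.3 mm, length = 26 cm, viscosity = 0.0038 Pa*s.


dP = 8*mu*L*Q / (pi*r^4)
Q = 297 mL/min = 4.95e-06 m^3/s
dP = 445.032 Pa = 445.032 / 133.322 mmHg = 3.338 mmHg


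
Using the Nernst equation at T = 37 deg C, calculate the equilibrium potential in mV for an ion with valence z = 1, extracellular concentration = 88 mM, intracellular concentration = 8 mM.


E = (RT/(zF)) * ln(C_out/C_in)
T = 37 + 273.15 = 310.15 K
E = (8.314 * 310.15 / (1 * 96485)) * ln(88/8)
E = 64.08 mV


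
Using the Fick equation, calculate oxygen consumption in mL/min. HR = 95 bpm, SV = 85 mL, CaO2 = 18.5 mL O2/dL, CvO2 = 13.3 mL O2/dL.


CO = HR*SV = 95*85/1000 = 8.075 L/min
a-v O2 diff = 18.5 - 13.3 = 5.2 mL/dL
VO2 = CO * (CaO2-CvO2) * 10 dL/L
VO2 = 8.075 * 5.2 * 10
VO2 = 419.9 mL/min


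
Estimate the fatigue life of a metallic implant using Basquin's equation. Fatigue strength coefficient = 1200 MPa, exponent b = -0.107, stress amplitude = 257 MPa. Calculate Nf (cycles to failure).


sigma_a = sigma_f' * (2Nf)^b
2Nf = (sigma_a/sigma_f')^(1/b)
2Nf = (257/1200)^(1/-0.107)
2Nf = 1797443.9
Nf = 8.987e+05


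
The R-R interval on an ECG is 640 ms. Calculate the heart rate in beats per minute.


HR = 60 / RR_interval(s)
RR = 640 ms = 0.64 s
HR = 60 / 0.64 = 93.75 bpm


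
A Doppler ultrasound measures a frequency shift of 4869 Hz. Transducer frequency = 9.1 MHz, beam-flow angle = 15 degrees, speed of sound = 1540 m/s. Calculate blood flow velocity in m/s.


v = fd * c / (2 * f0 * cos(theta))
v = 4869 * 1540 / (2 * 9.1000e+06 * cos(15))
v = 0.4265 m/s


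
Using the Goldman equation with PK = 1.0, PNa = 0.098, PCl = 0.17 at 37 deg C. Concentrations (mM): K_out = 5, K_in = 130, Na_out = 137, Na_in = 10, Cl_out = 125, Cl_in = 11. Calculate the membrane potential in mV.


Vm = (RT/F)*ln((PK*Ko + PNa*Nao + PCl*Cli)/(PK*Ki + PNa*Nai + PCl*Clo))
Numer = 20.296, Denom = 152.23
Vm = -53.85 mV


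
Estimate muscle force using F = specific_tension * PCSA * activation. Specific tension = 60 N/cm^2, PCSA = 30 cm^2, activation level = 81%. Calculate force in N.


F = sigma * PCSA * activation
F = 60 * 30 * 0.81
F = 1458 N


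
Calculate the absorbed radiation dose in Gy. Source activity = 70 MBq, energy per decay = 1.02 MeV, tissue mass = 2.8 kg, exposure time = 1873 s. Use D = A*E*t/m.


A = 70 MBq = 7.0000e+07 Bq
E = 1.02 MeV = 1.63404e-13 J
D = A*E*t/m = 7.0000e+07*1.63404e-13*1873/2.8
D = 0.007651 Gy


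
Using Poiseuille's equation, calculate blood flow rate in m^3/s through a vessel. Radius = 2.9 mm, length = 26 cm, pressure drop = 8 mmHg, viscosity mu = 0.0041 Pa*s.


Q = pi*r^4*dP / (8*mu*L)
r = 0.0029 m, L = 0.26 m
dP = 8 mmHg = 1066.576 Pa
Q = 2.7790e-05 m^3/s


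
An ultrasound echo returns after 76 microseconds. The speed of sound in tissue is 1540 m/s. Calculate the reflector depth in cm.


depth = c * t / 2
t = 76 us = 7.6000e-05 s
depth = 1540 * 7.6000e-05 / 2
depth = 0.05852 m = 5.852 cm


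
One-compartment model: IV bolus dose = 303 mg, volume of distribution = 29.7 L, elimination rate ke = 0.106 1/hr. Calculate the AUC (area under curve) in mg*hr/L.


C0 = Dose/Vd = 303/29.7 = 10.202 mg/L
AUC = C0/ke = 10.202/0.106
AUC = 96.25 mg*hr/L


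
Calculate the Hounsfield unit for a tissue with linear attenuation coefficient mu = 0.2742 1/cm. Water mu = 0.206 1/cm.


HU = ((mu_tissue - mu_water) / mu_water) * 1000
HU = ((0.2742 - 0.206) / 0.206) * 1000
HU = 331.1


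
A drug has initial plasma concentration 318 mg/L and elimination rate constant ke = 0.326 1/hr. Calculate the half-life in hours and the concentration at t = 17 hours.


t_half = ln(2) / ke = 0.693147 / 0.326 = 2.126 hr
C(t) = C0 * exp(-ke*t) = 318 * exp(-0.326*17)
C(17) = 1.246 mg/L


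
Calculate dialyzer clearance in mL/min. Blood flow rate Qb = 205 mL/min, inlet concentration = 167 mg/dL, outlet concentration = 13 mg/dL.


K = Qb * (Cb_in - Cb_out) / Cb_in
K = 205 * (167 - 13) / 167
K = 189 mL/min


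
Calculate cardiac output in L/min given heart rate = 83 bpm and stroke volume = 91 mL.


CO = HR * SV
CO = 83 * 91 / 1000
CO = 7.553 L/min


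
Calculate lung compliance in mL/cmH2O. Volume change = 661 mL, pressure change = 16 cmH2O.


C = dV / dP
C = 661 / 16
C = 41.31 mL/cmH2O


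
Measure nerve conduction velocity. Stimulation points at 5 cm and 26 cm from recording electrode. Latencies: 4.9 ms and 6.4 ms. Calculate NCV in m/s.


Distance = (26 - 5) / 100 = 0.21 m
dt = (6.4 - 4.9) / 1000 = 0.0015 s
NCV = dist / dt = 140 m/s


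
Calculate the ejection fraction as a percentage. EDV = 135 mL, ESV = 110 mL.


SV = EDV - ESV = 135 - 110 = 25 mL
EF = SV/EDV * 100 = 25/135 * 100
EF = 18.52%


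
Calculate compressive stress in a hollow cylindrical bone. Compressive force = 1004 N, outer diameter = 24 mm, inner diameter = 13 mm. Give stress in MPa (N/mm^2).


A = pi*(r_o^2 - r_i^2)
r_o = 12 mm, r_i = 6.5 mm
A = 319.657 mm^2
sigma = F/A = 1004 / 319.657
sigma = 3.141 MPa


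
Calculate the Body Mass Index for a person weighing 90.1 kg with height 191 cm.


BMI = weight / height^2
height = 191 cm = 1.91 m
BMI = 90.1 / 1.91^2
BMI = 24.7 kg/m^2


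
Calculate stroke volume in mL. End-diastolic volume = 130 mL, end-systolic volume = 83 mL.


SV = EDV - ESV
SV = 130 - 83
SV = 47 mL


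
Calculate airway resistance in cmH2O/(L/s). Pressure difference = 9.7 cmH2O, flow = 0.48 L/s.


R = dP / flow
R = 9.7 / 0.48
R = 20.21 cmH2O/(L/s)


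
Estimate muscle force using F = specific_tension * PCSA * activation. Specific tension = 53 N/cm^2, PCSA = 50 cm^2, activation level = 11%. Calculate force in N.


F = sigma * PCSA * activation
F = 53 * 50 * 0.11
F = 291.5 N


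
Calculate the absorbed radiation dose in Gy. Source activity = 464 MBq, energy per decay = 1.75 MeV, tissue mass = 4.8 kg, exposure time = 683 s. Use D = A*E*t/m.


A = 464 MBq = 4.6400e+08 Bq
E = 1.75 MeV = 2.8035e-13 J
D = A*E*t/m = 4.6400e+08*2.8035e-13*683/4.8
D = 0.01851 Gy


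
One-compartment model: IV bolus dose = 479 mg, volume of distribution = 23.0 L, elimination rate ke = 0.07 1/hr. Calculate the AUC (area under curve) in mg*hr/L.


C0 = Dose/Vd = 479/23.0 = 20.8261 mg/L
AUC = C0/ke = 20.8261/0.07
AUC = 297.5 mg*hr/L


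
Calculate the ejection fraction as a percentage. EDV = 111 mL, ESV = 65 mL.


SV = EDV - ESV = 111 - 65 = 46 mL
EF = SV/EDV * 100 = 46/111 * 100
EF = 41.44%


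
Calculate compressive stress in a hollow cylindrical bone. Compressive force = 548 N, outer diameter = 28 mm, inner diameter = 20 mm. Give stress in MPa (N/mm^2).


A = pi*(r_o^2 - r_i^2)
r_o = 14 mm, r_i = 10 mm
A = 301.593 mm^2
sigma = F/A = 548 / 301.593
sigma = 1.817 MPa


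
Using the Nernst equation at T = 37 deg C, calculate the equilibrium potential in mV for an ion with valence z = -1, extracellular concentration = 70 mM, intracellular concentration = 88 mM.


E = (RT/(zF)) * ln(C_out/C_in)
T = 37 + 273.15 = 310.15 K
E = (8.314 * 310.15 / (-1 * 96485)) * ln(70/88)
E = 6.116 mV


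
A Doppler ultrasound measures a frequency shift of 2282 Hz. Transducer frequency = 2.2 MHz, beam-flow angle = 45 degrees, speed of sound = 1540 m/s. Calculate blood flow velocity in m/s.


v = fd * c / (2 * f0 * cos(theta))
v = 2282 * 1540 / (2 * 2.2000e+06 * cos(45))
v = 1.13 m/s


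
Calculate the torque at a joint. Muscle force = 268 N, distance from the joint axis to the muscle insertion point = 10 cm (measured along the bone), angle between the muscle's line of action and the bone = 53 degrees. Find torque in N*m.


Torque = F * d * sin(theta)   (moment arm = d*sin(theta))
d = 10 cm = 0.1 m
Torque = 268 * 0.1 * sin(53)
Torque = 21.4 N*m


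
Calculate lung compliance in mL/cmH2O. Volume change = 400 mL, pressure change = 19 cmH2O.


C = dV / dP
C = 400 / 19
C = 21.05 mL/cmH2O


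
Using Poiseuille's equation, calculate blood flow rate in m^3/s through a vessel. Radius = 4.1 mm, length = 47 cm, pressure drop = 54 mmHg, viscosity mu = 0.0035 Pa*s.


Q = pi*r^4*dP / (8*mu*L)
r = 0.0041 m, L = 0.47 m
dP = 54 mmHg = 7199.388 Pa
Q = 4.8565e-04 m^3/s


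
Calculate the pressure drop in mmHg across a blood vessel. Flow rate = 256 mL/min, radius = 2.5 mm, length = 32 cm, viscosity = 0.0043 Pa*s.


dP = 8*mu*L*Q / (pi*r^4)
Q = 256 mL/min = 4.26667e-06 m^3/s
dP = 382.726 Pa = 382.726 / 133.322 mmHg = 2.871 mmHg


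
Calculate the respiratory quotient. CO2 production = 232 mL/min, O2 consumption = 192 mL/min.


RQ = VCO2 / VO2
RQ = 232 / 192
RQ = 1.208


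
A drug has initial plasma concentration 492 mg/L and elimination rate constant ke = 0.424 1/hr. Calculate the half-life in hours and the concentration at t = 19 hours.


t_half = ln(2) / ke = 0.693147 / 0.424 = 1.635 hr
C(t) = C0 * exp(-ke*t) = 492 * exp(-0.424*19)
C(19) = 0.1561 mg/L


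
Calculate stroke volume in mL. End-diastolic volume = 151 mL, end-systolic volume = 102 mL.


SV = EDV - ESV
SV = 151 - 102
SV = 49 mL


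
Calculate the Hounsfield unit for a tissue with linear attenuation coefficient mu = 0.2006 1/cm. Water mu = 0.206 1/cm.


HU = ((mu_tissue - mu_water) / mu_water) * 1000
HU = ((0.2006 - 0.206) / 0.206) * 1000
HU = -26.21


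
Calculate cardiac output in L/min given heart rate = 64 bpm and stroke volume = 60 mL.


CO = HR * SV
CO = 64 * 60 / 1000
CO = 3.84 L/min


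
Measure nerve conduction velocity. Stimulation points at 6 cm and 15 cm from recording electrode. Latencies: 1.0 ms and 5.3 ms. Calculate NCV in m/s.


Distance = (15 - 6) / 100 = 0.09 m
dt = (5.3 - 1.0) / 1000 = 0.0043 s
NCV = dist / dt = 20.93 m/s


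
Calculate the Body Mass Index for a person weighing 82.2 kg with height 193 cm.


BMI = weight / height^2
height = 193 cm = 1.93 m
BMI = 82.2 / 1.93^2
BMI = 22.07 kg/m^2


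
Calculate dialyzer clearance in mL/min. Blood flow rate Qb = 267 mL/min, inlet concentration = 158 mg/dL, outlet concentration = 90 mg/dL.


K = Qb * (Cb_in - Cb_out) / Cb_in
K = 267 * (158 - 90) / 158
K = 114.9 mL/min


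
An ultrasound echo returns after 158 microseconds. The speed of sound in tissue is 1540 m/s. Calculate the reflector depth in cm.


depth = c * t / 2
t = 158 us = 1.5800e-04 s
depth = 1540 * 1.5800e-04 / 2
depth = 0.12166 m = 12.166 cm


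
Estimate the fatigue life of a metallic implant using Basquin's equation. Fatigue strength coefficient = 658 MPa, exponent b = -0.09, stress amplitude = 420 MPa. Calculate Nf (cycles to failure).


sigma_a = sigma_f' * (2Nf)^b
2Nf = (sigma_a/sigma_f')^(1/b)
2Nf = (420/658)^(1/-0.09)
2Nf = 146.69209
Nf = 73.35


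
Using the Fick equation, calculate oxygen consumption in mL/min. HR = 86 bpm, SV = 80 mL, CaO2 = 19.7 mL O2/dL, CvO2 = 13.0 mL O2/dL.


CO = HR*SV = 86*80/1000 = 6.88 L/min
a-v O2 diff = 19.7 - 13.0 = 6.7 mL/dL
VO2 = CO * (CaO2-CvO2) * 10 dL/L
VO2 = 6.88 * 6.7 * 10
VO2 = 461 mL/min


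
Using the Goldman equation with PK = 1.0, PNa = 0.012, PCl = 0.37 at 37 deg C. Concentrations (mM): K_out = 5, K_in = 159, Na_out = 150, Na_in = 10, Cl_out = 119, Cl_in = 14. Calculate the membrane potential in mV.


Vm = (RT/F)*ln((PK*Ko + PNa*Nao + PCl*Cli)/(PK*Ki + PNa*Nai + PCl*Clo))
Numer = 11.98, Denom = 203.15
Vm = -75.65 mV


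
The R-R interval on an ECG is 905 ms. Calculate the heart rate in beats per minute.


HR = 60 / RR_interval(s)
RR = 905 ms = 0.905 s
HR = 60 / 0.905 = 66.3 bpm


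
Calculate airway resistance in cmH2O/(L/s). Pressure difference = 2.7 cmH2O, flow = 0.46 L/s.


R = dP / flow
R = 2.7 / 0.46
R = 5.87 cmH2O/(L/s)


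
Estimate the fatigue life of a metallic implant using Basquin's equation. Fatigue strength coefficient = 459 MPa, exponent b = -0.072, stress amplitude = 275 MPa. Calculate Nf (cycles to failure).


sigma_a = sigma_f' * (2Nf)^b
2Nf = (sigma_a/sigma_f')^(1/b)
2Nf = (275/459)^(1/-0.072)
2Nf = 1230.2684
Nf = 615.1


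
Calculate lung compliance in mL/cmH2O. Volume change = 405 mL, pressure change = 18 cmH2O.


C = dV / dP
C = 405 / 18
C = 22.5 mL/cmH2O


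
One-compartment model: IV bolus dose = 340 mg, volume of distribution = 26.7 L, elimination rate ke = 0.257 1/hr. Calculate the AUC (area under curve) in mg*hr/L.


C0 = Dose/Vd = 340/26.7 = 12.7341 mg/L
AUC = C0/ke = 12.7341/0.257
AUC = 49.55 mg*hr/L


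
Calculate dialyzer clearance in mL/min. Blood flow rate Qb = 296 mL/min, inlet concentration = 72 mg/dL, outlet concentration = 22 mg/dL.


K = Qb * (Cb_in - Cb_out) / Cb_in
K = 296 * (72 - 22) / 72
K = 205.6 mL/min


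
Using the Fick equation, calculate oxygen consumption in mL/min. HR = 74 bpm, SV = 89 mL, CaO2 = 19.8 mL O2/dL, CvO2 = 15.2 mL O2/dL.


CO = HR*SV = 74*89/1000 = 6.586 L/min
a-v O2 diff = 19.8 - 15.2 = 4.6 mL/dL
VO2 = CO * (CaO2-CvO2) * 10 dL/L
VO2 = 6.586 * 4.6 * 10
VO2 = 303 mL/min


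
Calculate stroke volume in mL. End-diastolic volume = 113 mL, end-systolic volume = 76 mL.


SV = EDV - ESV
SV = 113 - 76
SV = 37 mL


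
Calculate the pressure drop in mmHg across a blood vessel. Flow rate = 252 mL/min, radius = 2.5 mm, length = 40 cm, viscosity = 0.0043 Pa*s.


dP = 8*mu*L*Q / (pi*r^4)
Q = 252 mL/min = 4.2e-06 m^3/s
dP = 470.932 Pa = 470.932 / 133.322 mmHg = 3.532 mmHg


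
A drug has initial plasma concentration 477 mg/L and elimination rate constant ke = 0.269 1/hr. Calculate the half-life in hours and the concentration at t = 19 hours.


t_half = ln(2) / ke = 0.693147 / 0.269 = 2.577 hr
C(t) = C0 * exp(-ke*t) = 477 * exp(-0.269*19)
C(19) = 2.876 mg/L


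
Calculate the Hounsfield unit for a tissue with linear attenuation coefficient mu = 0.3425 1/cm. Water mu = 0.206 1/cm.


HU = ((mu_tissue - mu_water) / mu_water) * 1000
HU = ((0.3425 - 0.206) / 0.206) * 1000
HU = 662.6


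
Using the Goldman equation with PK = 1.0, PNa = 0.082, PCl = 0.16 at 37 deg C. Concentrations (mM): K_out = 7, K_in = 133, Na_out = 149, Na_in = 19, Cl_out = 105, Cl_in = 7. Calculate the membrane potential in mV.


Vm = (RT/F)*ln((PK*Ko + PNa*Nao + PCl*Cli)/(PK*Ki + PNa*Nai + PCl*Clo))
Numer = 20.338, Denom = 151.358
Vm = -53.64 mV


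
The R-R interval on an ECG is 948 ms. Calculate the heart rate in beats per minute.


HR = 60 / RR_interval(s)
RR = 948 ms = 0.948 s
HR = 60 / 0.948 = 63.29 bpm


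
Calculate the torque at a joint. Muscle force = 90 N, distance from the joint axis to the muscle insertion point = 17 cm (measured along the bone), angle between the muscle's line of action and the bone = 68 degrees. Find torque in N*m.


Torque = F * d * sin(theta)   (moment arm = d*sin(theta))
d = 17 cm = 0.17 m
Torque = 90 * 0.17 * sin(68)
Torque = 14.19 N*m


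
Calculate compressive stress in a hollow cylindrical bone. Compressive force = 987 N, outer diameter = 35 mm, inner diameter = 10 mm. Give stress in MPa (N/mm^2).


A = pi*(r_o^2 - r_i^2)
r_o = 17.5 mm, r_i = 5 mm
A = 883.573 mm^2
sigma = F/A = 987 / 883.573
sigma = 1.117 MPa


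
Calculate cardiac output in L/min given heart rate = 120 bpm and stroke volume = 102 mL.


CO = HR * SV
CO = 120 * 102 / 1000
CO = 12.24 L/min


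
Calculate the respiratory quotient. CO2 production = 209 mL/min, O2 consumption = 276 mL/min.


RQ = VCO2 / VO2
RQ = 209 / 276
RQ = 0.7572


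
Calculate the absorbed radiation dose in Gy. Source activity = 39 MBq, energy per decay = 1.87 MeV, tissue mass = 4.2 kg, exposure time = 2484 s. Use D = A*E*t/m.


A = 39 MBq = 3.9000e+07 Bq
E = 1.87 MeV = 2.99574e-13 J
D = A*E*t/m = 3.9000e+07*2.99574e-13*2484/4.2
D = 0.00691 Gy


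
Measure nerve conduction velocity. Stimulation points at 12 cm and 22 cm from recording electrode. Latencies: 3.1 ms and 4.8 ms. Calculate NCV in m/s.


Distance = (22 - 12) / 100 = 0.1 m
dt = (4.8 - 3.1) / 1000 = 0.0017 s
NCV = dist / dt = 58.82 m/s


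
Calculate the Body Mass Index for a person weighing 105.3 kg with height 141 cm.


BMI = weight / height^2
height = 141 cm = 1.41 m
BMI = 105.3 / 1.41^2
BMI = 52.97 kg/m^2


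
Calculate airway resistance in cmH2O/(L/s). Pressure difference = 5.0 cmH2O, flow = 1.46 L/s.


R = dP / flow
R = 5.0 / 1.46
R = 3.425 cmH2O/(L/s)


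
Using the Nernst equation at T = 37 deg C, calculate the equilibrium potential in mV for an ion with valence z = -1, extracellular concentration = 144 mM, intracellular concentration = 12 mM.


E = (RT/(zF)) * ln(C_out/C_in)
T = 37 + 273.15 = 310.15 K
E = (8.314 * 310.15 / (-1 * 96485)) * ln(144/12)
E = -66.41 mV


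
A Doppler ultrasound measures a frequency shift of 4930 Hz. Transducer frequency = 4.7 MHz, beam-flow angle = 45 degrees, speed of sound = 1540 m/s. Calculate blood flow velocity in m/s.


v = fd * c / (2 * f0 * cos(theta))
v = 4930 * 1540 / (2 * 4.7000e+06 * cos(45))
v = 1.142 m/s


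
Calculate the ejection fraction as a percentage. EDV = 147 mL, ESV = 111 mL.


SV = EDV - ESV = 147 - 111 = 36 mL
EF = SV/EDV * 100 = 36/147 * 100
EF = 24.49%


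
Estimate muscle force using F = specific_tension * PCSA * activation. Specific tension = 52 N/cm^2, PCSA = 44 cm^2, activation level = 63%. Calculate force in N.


F = sigma * PCSA * activation
F = 52 * 44 * 0.63
F = 1441 N


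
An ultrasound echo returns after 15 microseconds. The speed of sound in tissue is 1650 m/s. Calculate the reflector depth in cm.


depth = c * t / 2
t = 15 us = 1.5000e-05 s
depth = 1650 * 1.5000e-05 / 2
depth = 0.012375 m = 1.2375 cm


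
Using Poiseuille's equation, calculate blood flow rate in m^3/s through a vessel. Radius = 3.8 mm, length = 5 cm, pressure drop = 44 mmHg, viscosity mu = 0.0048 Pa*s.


Q = pi*r^4*dP / (8*mu*L)
r = 0.0038 m, L = 0.05 m
dP = 44 mmHg = 5866.168 Pa
Q = 0.002001 m^3/s


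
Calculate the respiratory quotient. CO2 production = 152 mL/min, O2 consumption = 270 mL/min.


RQ = VCO2 / VO2
RQ = 152 / 270
RQ = 0.563


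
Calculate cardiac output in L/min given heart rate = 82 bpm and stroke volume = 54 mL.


CO = HR * SV
CO = 82 * 54 / 1000
CO = 4.428 L/min


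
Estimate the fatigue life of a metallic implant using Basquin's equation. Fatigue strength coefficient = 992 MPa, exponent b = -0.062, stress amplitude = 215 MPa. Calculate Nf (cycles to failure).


sigma_a = sigma_f' * (2Nf)^b
2Nf = (sigma_a/sigma_f')^(1/b)
2Nf = (215/992)^(1/-0.062)
2Nf = 5.1387591e+10
Nf = 2.5694e+10


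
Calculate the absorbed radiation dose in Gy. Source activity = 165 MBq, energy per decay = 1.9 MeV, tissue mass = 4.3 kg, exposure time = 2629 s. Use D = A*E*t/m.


A = 165 MBq = 1.6500e+08 Bq
E = 1.9 MeV = 3.0438e-13 J
D = A*E*t/m = 1.6500e+08*3.0438e-13*2629/4.3
D = 0.03071 Gy


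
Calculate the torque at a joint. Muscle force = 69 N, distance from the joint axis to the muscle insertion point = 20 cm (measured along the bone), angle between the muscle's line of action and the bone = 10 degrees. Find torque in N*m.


Torque = F * d * sin(theta)   (moment arm = d*sin(theta))
d = 20 cm = 0.2 m
Torque = 69 * 0.2 * sin(10)
Torque = 2.396 N*m


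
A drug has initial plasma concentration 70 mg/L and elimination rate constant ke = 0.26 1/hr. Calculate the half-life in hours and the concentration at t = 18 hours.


t_half = ln(2) / ke = 0.693147 / 0.26 = 2.666 hr
C(t) = C0 * exp(-ke*t) = 70 * exp(-0.26*18)
C(18) = 0.6495 mg/L


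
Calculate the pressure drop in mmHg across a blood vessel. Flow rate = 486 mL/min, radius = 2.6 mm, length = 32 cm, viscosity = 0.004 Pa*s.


dP = 8*mu*L*Q / (pi*r^4)
Q = 486 mL/min = 8.1e-06 m^3/s
dP = 577.752 Pa = 577.752 / 133.322 mmHg = 4.334 mmHg


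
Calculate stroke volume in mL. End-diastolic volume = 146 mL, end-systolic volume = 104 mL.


SV = EDV - ESV
SV = 146 - 104
SV = 42 mL


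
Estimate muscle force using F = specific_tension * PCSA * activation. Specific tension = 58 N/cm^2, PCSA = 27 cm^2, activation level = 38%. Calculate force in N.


F = sigma * PCSA * activation
F = 58 * 27 * 0.38
F = 595.1 N


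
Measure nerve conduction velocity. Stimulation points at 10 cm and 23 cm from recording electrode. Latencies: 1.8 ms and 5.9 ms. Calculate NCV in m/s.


Distance = (23 - 10) / 100 = 0.13 m
dt = (5.9 - 1.8) / 1000 = 0.0041 s
NCV = dist / dt = 31.71 m/s


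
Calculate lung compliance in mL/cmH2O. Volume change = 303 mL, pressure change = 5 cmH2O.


C = dV / dP
C = 303 / 5
C = 60.6 mL/cmH2O


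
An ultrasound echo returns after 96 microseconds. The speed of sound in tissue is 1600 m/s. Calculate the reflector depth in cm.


depth = c * t / 2
t = 96 us = 9.6000e-05 s
depth = 1600 * 9.6000e-05 / 2
depth = 0.0768 m = 7.68 cm


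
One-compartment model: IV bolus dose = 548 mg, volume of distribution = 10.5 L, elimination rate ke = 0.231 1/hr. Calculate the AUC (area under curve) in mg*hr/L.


C0 = Dose/Vd = 548/10.5 = 52.1905 mg/L
AUC = C0/ke = 52.1905/0.231
AUC = 225.9 mg*hr/L


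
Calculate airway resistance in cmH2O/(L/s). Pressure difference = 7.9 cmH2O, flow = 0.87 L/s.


R = dP / flow
R = 7.9 / 0.87
R = 9.08 cmH2O/(L/s)


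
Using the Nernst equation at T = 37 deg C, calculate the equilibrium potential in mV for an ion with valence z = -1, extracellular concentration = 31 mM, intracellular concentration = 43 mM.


E = (RT/(zF)) * ln(C_out/C_in)
T = 37 + 273.15 = 310.15 K
E = (8.314 * 310.15 / (-1 * 96485)) * ln(31/43)
E = 8.745 mV
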